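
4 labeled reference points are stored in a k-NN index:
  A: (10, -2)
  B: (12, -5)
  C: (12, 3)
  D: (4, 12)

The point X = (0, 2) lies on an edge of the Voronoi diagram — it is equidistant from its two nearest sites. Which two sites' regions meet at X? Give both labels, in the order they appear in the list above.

Squared distances from X to each site:
|XA|² = (0−10)² + (2−(-2))² = 100 + 16 = 116
|XB|² = (0−12)² + (2−(-5))² = 144 + 49 = 193
|XC|² = (0−12)² + (2−3)² = 144 + 1 = 145
|XD|² = (0−4)² + (2−12)² = 16 + 100 = 116
X is equidistant from A and D (both at squared distance 116), and every other site is strictly farther — so X lies on the A–D Voronoi edge.

A and D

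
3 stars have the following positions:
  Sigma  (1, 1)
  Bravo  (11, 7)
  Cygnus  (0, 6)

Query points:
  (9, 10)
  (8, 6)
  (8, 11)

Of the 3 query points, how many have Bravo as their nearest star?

3

(9, 10) — d² to each: Sigma:145, Bravo:13, Cygnus:97 → nearest is Bravo
(8, 6) — d² to each: Sigma:74, Bravo:10, Cygnus:64 → nearest is Bravo
(8, 11) — d² to each: Sigma:149, Bravo:25, Cygnus:89 → nearest is Bravo
3 of the 3 points have Bravo as nearest.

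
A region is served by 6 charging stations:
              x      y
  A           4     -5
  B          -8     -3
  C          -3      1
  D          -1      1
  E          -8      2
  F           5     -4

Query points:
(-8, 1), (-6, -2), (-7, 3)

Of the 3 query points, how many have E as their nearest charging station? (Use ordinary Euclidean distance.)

(-8, 1) — d² to each: A:180, B:16, C:25, D:49, E:1, F:194 → nearest is E
(-6, -2) — d² to each: A:109, B:5, C:18, D:34, E:20, F:125 → nearest is B
(-7, 3) — d² to each: A:185, B:37, C:20, D:40, E:2, F:193 → nearest is E
2 of the 3 points have E as nearest.

2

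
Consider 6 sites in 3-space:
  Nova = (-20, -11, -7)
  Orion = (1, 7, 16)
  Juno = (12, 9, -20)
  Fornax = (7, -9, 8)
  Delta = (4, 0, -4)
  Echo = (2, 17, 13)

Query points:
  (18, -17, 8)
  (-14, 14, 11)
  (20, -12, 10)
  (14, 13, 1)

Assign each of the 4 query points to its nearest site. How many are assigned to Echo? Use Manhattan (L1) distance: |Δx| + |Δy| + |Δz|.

(18, -17, 8) — d to each: Nova:59, Orion:49, Juno:60, Fornax:19, Delta:43, Echo:55 → nearest is Fornax
(-14, 14, 11) — d to each: Nova:49, Orion:27, Juno:62, Fornax:47, Delta:47, Echo:21 → nearest is Echo
(20, -12, 10) — d to each: Nova:58, Orion:44, Juno:59, Fornax:18, Delta:42, Echo:50 → nearest is Fornax
(14, 13, 1) — d to each: Nova:66, Orion:34, Juno:27, Fornax:36, Delta:28, Echo:28 → nearest is Juno
1 of the 4 points has Echo as nearest.

1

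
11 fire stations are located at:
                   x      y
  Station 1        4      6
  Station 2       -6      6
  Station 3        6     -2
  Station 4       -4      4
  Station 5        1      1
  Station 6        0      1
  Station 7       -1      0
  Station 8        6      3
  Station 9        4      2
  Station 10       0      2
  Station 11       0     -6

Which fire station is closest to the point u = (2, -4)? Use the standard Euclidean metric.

Compare squared distances (the ordering matches that of the actual distances):
d²(u, Station 1) = (2−4)² + (-4−6)² = 4 + 100 = 104
d²(u, Station 2) = (2−(-6))² + (-4−6)² = 64 + 100 = 164
d²(u, Station 3) = (2−6)² + (-4−(-2))² = 16 + 4 = 20
d²(u, Station 4) = (2−(-4))² + (-4−4)² = 36 + 64 = 100
d²(u, Station 5) = (2−1)² + (-4−1)² = 1 + 25 = 26
d²(u, Station 6) = (2−0)² + (-4−1)² = 4 + 25 = 29
d²(u, Station 7) = (2−(-1))² + (-4−0)² = 9 + 16 = 25
d²(u, Station 8) = (2−6)² + (-4−3)² = 16 + 49 = 65
d²(u, Station 9) = (2−4)² + (-4−2)² = 4 + 36 = 40
d²(u, Station 10) = (2−0)² + (-4−2)² = 4 + 36 = 40
d²(u, Station 11) = (2−0)² + (-4−(-6))² = 4 + 4 = 8
Minimum is at Station 11.

Station 11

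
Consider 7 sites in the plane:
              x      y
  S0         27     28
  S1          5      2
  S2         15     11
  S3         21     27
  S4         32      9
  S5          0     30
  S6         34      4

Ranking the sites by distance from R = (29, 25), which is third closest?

S4

Since √ is increasing, it suffices to compare squared distances:
|RS0|² = 4 + 9 = 13
|RS1|² = 576 + 529 = 1105
|RS2|² = 196 + 196 = 392
|RS3|² = 64 + 4 = 68
|RS4|² = 9 + 256 = 265
|RS5|² = 841 + 25 = 866
|RS6|² = 25 + 441 = 466
Sorted ascending: S0, S3, S4, S2, … — the third-nearest is S4.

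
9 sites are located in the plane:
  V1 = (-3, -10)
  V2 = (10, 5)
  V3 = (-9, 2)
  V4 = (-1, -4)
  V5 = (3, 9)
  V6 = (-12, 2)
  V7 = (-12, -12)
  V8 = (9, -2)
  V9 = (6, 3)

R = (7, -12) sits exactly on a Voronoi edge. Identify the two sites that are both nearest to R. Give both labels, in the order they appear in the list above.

Squared distances from R to each site:
|RV1|² = 100 + 4 = 104
|RV2|² = 9 + 289 = 298
|RV3|² = 256 + 196 = 452
|RV4|² = 64 + 64 = 128
|RV5|² = 16 + 441 = 457
|RV6|² = 361 + 196 = 557
|RV7|² = 361 + 0 = 361
|RV8|² = 4 + 100 = 104
|RV9|² = 1 + 225 = 226
R is equidistant from V1 and V8 (both at squared distance 104), and every other site is strictly farther — so R lies on the V1–V8 Voronoi edge.

V1 and V8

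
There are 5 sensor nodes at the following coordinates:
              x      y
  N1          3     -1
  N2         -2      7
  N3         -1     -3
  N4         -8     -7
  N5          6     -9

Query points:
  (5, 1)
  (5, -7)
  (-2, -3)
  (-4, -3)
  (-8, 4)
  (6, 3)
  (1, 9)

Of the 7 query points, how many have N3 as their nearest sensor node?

(5, 1) — d² to each: N1:8, N2:85, N3:52, N4:233, N5:101 → nearest is N1
(5, -7) — d² to each: N1:40, N2:245, N3:52, N4:169, N5:5 → nearest is N5
(-2, -3) — d² to each: N1:29, N2:100, N3:1, N4:52, N5:100 → nearest is N3
(-4, -3) — d² to each: N1:53, N2:104, N3:9, N4:32, N5:136 → nearest is N3
(-8, 4) — d² to each: N1:146, N2:45, N3:98, N4:121, N5:365 → nearest is N2
(6, 3) — d² to each: N1:25, N2:80, N3:85, N4:296, N5:144 → nearest is N1
(1, 9) — d² to each: N1:104, N2:13, N3:148, N4:337, N5:349 → nearest is N2
2 of the 7 points have N3 as nearest.

2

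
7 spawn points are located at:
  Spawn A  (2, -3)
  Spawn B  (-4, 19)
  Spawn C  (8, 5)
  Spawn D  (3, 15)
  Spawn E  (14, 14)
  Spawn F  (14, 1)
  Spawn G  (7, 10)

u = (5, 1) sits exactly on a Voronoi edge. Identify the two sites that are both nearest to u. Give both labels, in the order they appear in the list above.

Squared distances from u to each site:
d²(u, Spawn A) = (5−2)² + (1−(-3))² = 9 + 16 = 25
d²(u, Spawn B) = (5−(-4))² + (1−19)² = 81 + 324 = 405
d²(u, Spawn C) = (5−8)² + (1−5)² = 9 + 16 = 25
d²(u, Spawn D) = (5−3)² + (1−15)² = 4 + 196 = 200
d²(u, Spawn E) = (5−14)² + (1−14)² = 81 + 169 = 250
d²(u, Spawn F) = (5−14)² + (1−1)² = 81 + 0 = 81
d²(u, Spawn G) = (5−7)² + (1−10)² = 4 + 81 = 85
u is equidistant from Spawn A and Spawn C (both at squared distance 25), and every other site is strictly farther — so u lies on the Spawn A–Spawn C Voronoi edge.

Spawn A and Spawn C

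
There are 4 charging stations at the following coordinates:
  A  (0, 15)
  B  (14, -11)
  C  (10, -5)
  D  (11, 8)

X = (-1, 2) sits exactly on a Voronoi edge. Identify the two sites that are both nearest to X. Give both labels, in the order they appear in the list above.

A and C

Squared distances from X to each site:
|XA|² = (-1−0)² + (2−15)² = 1 + 169 = 170
|XB|² = (-1−14)² + (2−(-11))² = 225 + 169 = 394
|XC|² = (-1−10)² + (2−(-5))² = 121 + 49 = 170
|XD|² = (-1−11)² + (2−8)² = 144 + 36 = 180
X is equidistant from A and C (both at squared distance 170), and every other site is strictly farther — so X lies on the A–C Voronoi edge.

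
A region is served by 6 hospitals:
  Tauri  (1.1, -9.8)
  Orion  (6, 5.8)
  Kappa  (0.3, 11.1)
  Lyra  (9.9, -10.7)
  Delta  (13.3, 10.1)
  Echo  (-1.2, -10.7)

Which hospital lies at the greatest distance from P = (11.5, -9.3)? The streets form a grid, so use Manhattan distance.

Kappa

d(P, Tauri) = |11.5−1.1| + |-9.3−(-9.8)| = 10.4 + 0.5 = 10.9
d(P, Orion) = |11.5−6| + |-9.3−5.8| = 5.5 + 15.1 = 20.6
d(P, Kappa) = |11.5−0.3| + |-9.3−11.1| = 11.2 + 20.4 = 31.6
d(P, Lyra) = |11.5−9.9| + |-9.3−(-10.7)| = 1.6 + 1.4 = 3
d(P, Delta) = |11.5−13.3| + |-9.3−10.1| = 1.8 + 19.4 = 21.2
d(P, Echo) = |11.5−(-1.2)| + |-9.3−(-10.7)| = 12.7 + 1.4 = 14.1
The largest is to Kappa.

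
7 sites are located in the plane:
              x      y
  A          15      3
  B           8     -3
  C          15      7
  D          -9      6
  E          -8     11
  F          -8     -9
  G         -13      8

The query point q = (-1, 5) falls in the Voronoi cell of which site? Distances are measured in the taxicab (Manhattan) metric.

D

d(q,A) = |-1−15| + |5−3| = 16 + 2 = 18
d(q,B) = |-1−8| + |5−(-3)| = 9 + 8 = 17
d(q,C) = |-1−15| + |5−7| = 16 + 2 = 18
d(q,D) = |-1−(-9)| + |5−6| = 8 + 1 = 9
d(q,E) = |-1−(-8)| + |5−11| = 7 + 6 = 13
d(q,F) = |-1−(-8)| + |5−(-9)| = 7 + 14 = 21
d(q,G) = |-1−(-13)| + |5−8| = 12 + 3 = 15
The smallest is to D, so q lies in the Voronoi region of D.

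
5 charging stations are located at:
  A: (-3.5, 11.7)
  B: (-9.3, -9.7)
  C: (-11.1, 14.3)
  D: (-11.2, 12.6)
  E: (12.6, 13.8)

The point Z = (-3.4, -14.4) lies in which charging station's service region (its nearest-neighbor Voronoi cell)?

B

Since √ is increasing, it suffices to compare squared distances:
|ZA|² = (-3.4−(-3.5))² + (-14.4−11.7)² = 0.01 + 681.21 = 681.22
|ZB|² = (-3.4−(-9.3))² + (-14.4−(-9.7))² = 34.81 + 22.09 = 56.9
|ZC|² = (-3.4−(-11.1))² + (-14.4−14.3)² = 59.29 + 823.69 = 882.98
|ZD|² = (-3.4−(-11.2))² + (-14.4−12.6)² = 60.84 + 729 = 789.84
|ZE|² = (-3.4−12.6)² + (-14.4−13.8)² = 256 + 795.24 = 1051.24
Minimum is at B.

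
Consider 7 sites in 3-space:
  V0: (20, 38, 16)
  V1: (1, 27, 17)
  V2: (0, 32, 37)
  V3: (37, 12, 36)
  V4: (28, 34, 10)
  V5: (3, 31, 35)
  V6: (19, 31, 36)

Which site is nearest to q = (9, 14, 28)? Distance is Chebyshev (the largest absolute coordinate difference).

V1

d(q,V0) = max(11, 24, 12) = 24
d(q,V1) = max(8, 13, 11) = 13
d(q,V2) = max(9, 18, 9) = 18
d(q,V3) = max(28, 2, 8) = 28
d(q,V4) = max(19, 20, 18) = 20
d(q,V5) = max(6, 17, 7) = 17
d(q,V6) = max(10, 17, 8) = 17
V1 is nearest.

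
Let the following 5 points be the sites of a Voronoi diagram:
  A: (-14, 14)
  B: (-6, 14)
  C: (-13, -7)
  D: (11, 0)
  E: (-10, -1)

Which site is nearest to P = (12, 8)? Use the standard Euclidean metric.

D

Compare squared distances (the ordering matches that of the actual distances):
|PA|² = 676 + 36 = 712
|PB|² = 324 + 36 = 360
|PC|² = 625 + 225 = 850
|PD|² = 1 + 64 = 65
|PE|² = 484 + 81 = 565
The smallest is to D, so P lies in the Voronoi region of D.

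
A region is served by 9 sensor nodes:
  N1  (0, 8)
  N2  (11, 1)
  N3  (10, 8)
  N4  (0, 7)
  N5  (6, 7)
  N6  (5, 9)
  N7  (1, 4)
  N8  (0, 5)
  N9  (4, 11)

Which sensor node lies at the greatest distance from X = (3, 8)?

N2

Squared Euclidean distances:
|XN1|² = (3−0)² + (8−8)² = 9 + 0 = 9
|XN2|² = (3−11)² + (8−1)² = 64 + 49 = 113
|XN3|² = (3−10)² + (8−8)² = 49 + 0 = 49
|XN4|² = (3−0)² + (8−7)² = 9 + 1 = 10
|XN5|² = (3−6)² + (8−7)² = 9 + 1 = 10
|XN6|² = (3−5)² + (8−9)² = 4 + 1 = 5
|XN7|² = (3−1)² + (8−4)² = 4 + 16 = 20
|XN8|² = (3−0)² + (8−5)² = 9 + 9 = 18
|XN9|² = (3−4)² + (8−11)² = 1 + 9 = 10
The largest is to N2.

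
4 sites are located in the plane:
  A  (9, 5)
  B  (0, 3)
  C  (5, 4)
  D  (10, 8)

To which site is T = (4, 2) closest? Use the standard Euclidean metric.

Squared Euclidean distances:
|TA|² = (4−9)² + (2−5)² = 25 + 9 = 34
|TB|² = (4−0)² + (2−3)² = 16 + 1 = 17
|TC|² = (4−5)² + (2−4)² = 1 + 4 = 5
|TD|² = (4−10)² + (2−8)² = 36 + 36 = 72
The smallest is to C, so T lies in the Voronoi region of C.

C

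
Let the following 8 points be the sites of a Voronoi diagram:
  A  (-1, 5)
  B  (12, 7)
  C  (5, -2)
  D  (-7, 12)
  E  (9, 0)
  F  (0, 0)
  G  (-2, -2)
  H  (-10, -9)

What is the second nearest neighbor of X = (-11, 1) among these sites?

H

Squared Euclidean distances:
|XA|² = (-11−(-1))² + (1−5)² = 100 + 16 = 116
|XB|² = (-11−12)² + (1−7)² = 529 + 36 = 565
|XC|² = (-11−5)² + (1−(-2))² = 256 + 9 = 265
|XD|² = (-11−(-7))² + (1−12)² = 16 + 121 = 137
|XE|² = (-11−9)² + (1−0)² = 400 + 1 = 401
|XF|² = (-11−0)² + (1−0)² = 121 + 1 = 122
|XG|² = (-11−(-2))² + (1−(-2))² = 81 + 9 = 90
|XH|² = (-11−(-10))² + (1−(-9))² = 1 + 100 = 101
Sorted ascending: G, H, A, … — the second-nearest is H.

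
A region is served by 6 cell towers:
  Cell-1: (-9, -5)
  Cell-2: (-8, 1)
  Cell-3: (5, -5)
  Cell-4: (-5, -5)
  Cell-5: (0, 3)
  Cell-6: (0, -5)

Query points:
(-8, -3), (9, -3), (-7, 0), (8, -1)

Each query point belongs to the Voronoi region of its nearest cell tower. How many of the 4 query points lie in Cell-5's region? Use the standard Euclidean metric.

0

(-8, -3) — d² to each: Cell-1:5, Cell-2:16, Cell-3:173, Cell-4:13, Cell-5:100, Cell-6:68 → nearest is Cell-1
(9, -3) — d² to each: Cell-1:328, Cell-2:305, Cell-3:20, Cell-4:200, Cell-5:117, Cell-6:85 → nearest is Cell-3
(-7, 0) — d² to each: Cell-1:29, Cell-2:2, Cell-3:169, Cell-4:29, Cell-5:58, Cell-6:74 → nearest is Cell-2
(8, -1) — d² to each: Cell-1:305, Cell-2:260, Cell-3:25, Cell-4:185, Cell-5:80, Cell-6:80 → nearest is Cell-3
0 of the 4 points have Cell-5 as nearest.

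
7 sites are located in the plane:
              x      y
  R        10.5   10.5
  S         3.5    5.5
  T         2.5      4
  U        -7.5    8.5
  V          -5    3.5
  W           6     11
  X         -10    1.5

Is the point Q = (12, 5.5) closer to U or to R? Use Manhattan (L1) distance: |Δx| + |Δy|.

d(Q,U) = |12−(-7.5)| + |5.5−8.5| = 19.5 + 3 = 22.5
d(Q,R) = |12−10.5| + |5.5−10.5| = 1.5 + 5 = 6.5
22.5 > 6.5, so R is closer.

R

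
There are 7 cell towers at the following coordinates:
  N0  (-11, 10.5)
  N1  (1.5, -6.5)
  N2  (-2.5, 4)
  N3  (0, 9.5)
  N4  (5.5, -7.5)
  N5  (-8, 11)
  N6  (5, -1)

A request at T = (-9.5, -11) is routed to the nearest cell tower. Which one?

N1

Squared Euclidean distances:
|TN0|² = 2.25 + 462.25 = 464.5
|TN1|² = 121 + 20.25 = 141.25
|TN2|² = 49 + 225 = 274
|TN3|² = 90.25 + 420.25 = 510.5
|TN4|² = 225 + 12.25 = 237.25
|TN5|² = 2.25 + 484 = 486.25
|TN6|² = 210.25 + 100 = 310.25
Minimum is at N1.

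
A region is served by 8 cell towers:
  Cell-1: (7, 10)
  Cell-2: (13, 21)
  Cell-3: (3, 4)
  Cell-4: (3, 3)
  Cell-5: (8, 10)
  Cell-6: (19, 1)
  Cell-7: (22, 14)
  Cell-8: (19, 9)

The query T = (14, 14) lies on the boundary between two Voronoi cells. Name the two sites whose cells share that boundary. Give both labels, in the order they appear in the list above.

Cell-2 and Cell-8

Squared distances from T to each site:
d²(T, Cell-1) = 49 + 16 = 65
d²(T, Cell-2) = 1 + 49 = 50
d²(T, Cell-3) = 121 + 100 = 221
d²(T, Cell-4) = 121 + 121 = 242
d²(T, Cell-5) = 36 + 16 = 52
d²(T, Cell-6) = 25 + 169 = 194
d²(T, Cell-7) = 64 + 0 = 64
d²(T, Cell-8) = 25 + 25 = 50
T is equidistant from Cell-2 and Cell-8 (both at squared distance 50), and every other site is strictly farther — so T lies on the Cell-2–Cell-8 Voronoi edge.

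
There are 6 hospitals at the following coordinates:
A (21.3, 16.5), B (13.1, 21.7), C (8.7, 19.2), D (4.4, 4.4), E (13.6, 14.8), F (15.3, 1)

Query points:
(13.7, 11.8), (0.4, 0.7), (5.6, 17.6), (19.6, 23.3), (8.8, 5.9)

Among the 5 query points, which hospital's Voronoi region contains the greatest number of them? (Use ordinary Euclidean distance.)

D

(13.7, 11.8) — d² to each: A:79.85, B:98.37, C:79.76, D:141.25, E:9.01, F:119.2 → nearest is E
(0.4, 0.7) — d² to each: A:686.45, B:602.29, C:411.14, D:29.69, E:373.05, F:222.1 → nearest is D
(5.6, 17.6) — d² to each: A:247.7, B:73.06, C:12.17, D:175.68, E:71.84, F:369.65 → nearest is C
(19.6, 23.3) — d² to each: A:49.13, B:44.81, C:135.62, D:588.25, E:108.25, F:515.78 → nearest is B
(8.8, 5.9) — d² to each: A:268.61, B:268.13, C:176.9, D:21.61, E:102.25, F:66.26 → nearest is D
Tally — B:1, C:1, D:2, E:1. D captures the most (2).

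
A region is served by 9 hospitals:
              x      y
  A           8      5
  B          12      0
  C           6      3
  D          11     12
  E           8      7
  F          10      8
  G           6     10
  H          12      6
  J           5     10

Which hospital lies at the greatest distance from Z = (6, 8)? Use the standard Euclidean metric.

B

Compare squared distances (the ordering matches that of the actual distances):
|ZA|² = (6−8)² + (8−5)² = 4 + 9 = 13
|ZB|² = (6−12)² + (8−0)² = 36 + 64 = 100
|ZC|² = (6−6)² + (8−3)² = 0 + 25 = 25
|ZD|² = (6−11)² + (8−12)² = 25 + 16 = 41
|ZE|² = (6−8)² + (8−7)² = 4 + 1 = 5
|ZF|² = (6−10)² + (8−8)² = 16 + 0 = 16
|ZG|² = (6−6)² + (8−10)² = 0 + 4 = 4
|ZH|² = (6−12)² + (8−6)² = 36 + 4 = 40
|ZJ|² = (6−5)² + (8−10)² = 1 + 4 = 5
The largest is to B.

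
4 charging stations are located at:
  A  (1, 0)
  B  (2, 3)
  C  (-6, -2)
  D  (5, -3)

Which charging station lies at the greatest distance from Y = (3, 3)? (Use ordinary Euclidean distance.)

C

Squared Euclidean distances:
|YA|² = (3−1)² + (3−0)² = 4 + 9 = 13
|YB|² = (3−2)² + (3−3)² = 1 + 0 = 1
|YC|² = (3−(-6))² + (3−(-2))² = 81 + 25 = 106
|YD|² = (3−5)² + (3−(-3))² = 4 + 36 = 40
The largest is to C.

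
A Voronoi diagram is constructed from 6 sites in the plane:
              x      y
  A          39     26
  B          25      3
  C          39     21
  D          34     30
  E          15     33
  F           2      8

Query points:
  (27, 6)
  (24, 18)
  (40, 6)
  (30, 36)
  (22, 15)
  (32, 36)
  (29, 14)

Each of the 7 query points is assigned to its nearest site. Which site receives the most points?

(27, 6) — d² to each: A:544, B:13, C:369, D:625, E:873, F:629 → nearest is B
(24, 18) — d² to each: A:289, B:226, C:234, D:244, E:306, F:584 → nearest is B
(40, 6) — d² to each: A:401, B:234, C:226, D:612, E:1354, F:1448 → nearest is C
(30, 36) — d² to each: A:181, B:1114, C:306, D:52, E:234, F:1568 → nearest is D
(22, 15) — d² to each: A:410, B:153, C:325, D:369, E:373, F:449 → nearest is B
(32, 36) — d² to each: A:149, B:1138, C:274, D:40, E:298, F:1684 → nearest is D
(29, 14) — d² to each: A:244, B:137, C:149, D:281, E:557, F:765 → nearest is B
Tally — B:4, C:1, D:2. B captures the most (4).

B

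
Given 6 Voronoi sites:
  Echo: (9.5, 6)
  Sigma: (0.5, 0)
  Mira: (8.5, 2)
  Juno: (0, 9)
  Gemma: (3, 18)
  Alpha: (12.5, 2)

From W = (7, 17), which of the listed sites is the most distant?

Sigma

Squared Euclidean distances:
d²(W, Echo) = (7−9.5)² + (17−6)² = 6.25 + 121 = 127.25
d²(W, Sigma) = (7−0.5)² + (17−0)² = 42.25 + 289 = 331.25
d²(W, Mira) = (7−8.5)² + (17−2)² = 2.25 + 225 = 227.25
d²(W, Juno) = (7−0)² + (17−9)² = 49 + 64 = 113
d²(W, Gemma) = (7−3)² + (17−18)² = 16 + 1 = 17
d²(W, Alpha) = (7−12.5)² + (17−2)² = 30.25 + 225 = 255.25
The largest is to Sigma.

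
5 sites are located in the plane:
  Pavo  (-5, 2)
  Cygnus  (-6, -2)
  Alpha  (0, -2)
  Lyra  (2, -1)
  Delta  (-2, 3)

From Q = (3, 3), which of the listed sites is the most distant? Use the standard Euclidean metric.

Since √ is increasing, it suffices to compare squared distances:
d²(Q, Pavo) = 64 + 1 = 65
d²(Q, Cygnus) = 81 + 25 = 106
d²(Q, Alpha) = 9 + 25 = 34
d²(Q, Lyra) = 1 + 16 = 17
d²(Q, Delta) = 25 + 0 = 25
The largest is to Cygnus.

Cygnus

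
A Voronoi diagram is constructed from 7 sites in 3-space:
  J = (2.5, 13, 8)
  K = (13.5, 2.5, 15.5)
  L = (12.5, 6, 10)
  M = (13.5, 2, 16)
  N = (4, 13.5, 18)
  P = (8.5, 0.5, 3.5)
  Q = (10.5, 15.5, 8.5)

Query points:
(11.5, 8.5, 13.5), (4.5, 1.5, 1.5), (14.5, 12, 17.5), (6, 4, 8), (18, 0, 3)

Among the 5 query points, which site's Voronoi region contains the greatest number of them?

P

(11.5, 8.5, 13.5) — d² to each: J:131.5, K:44, L:19.5, M:52.5, N:101.5, P:173, Q:75 → nearest is L
(4.5, 1.5, 1.5) — d² to each: J:178.5, K:278, L:156.5, M:291.5, N:416.5, P:21, Q:281 → nearest is P
(14.5, 12, 17.5) — d² to each: J:235.25, K:95.25, L:96.25, M:103.25, N:112.75, P:364.25, Q:109.25 → nearest is K
(6, 4, 8) — d² to each: J:93.25, K:114.75, L:50.25, M:124.25, N:194.25, P:38.75, Q:152.75 → nearest is P
(18, 0, 3) — d² to each: J:434.25, K:182.75, L:115.25, M:193.25, N:603.25, P:90.75, Q:326.75 → nearest is P
Tally — K:1, L:1, P:3. P captures the most (3).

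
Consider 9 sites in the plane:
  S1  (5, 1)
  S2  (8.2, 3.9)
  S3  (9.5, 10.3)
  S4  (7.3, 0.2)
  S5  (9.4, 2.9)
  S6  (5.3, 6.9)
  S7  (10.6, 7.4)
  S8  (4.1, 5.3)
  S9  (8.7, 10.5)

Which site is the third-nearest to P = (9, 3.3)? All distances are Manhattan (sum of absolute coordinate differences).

S4

d(P,S1) = 4 + 2.3 = 6.3
d(P,S2) = 0.8 + 0.6 = 1.4
d(P,S3) = 0.5 + 7 = 7.5
d(P,S4) = 1.7 + 3.1 = 4.8
d(P,S5) = 0.4 + 0.4 = 0.8
d(P,S6) = 3.7 + 3.6 = 7.3
d(P,S7) = 1.6 + 4.1 = 5.7
d(P,S8) = 4.9 + 2 = 6.9
d(P,S9) = 0.3 + 7.2 = 7.5
Sorted ascending: S5, S2, S4, S7, … — the third-nearest is S4.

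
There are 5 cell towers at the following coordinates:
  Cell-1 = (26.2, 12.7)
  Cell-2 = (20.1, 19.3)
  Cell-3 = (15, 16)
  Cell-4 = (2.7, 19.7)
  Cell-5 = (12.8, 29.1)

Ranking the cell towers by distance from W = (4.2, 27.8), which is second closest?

Compare squared distances (the ordering matches that of the actual distances):
d²(W, Cell-1) = 484 + 228.01 = 712.01
d²(W, Cell-2) = 252.81 + 72.25 = 325.06
d²(W, Cell-3) = 116.64 + 139.24 = 255.88
d²(W, Cell-4) = 2.25 + 65.61 = 67.86
d²(W, Cell-5) = 73.96 + 1.69 = 75.65
Sorted ascending: Cell-4, Cell-5, Cell-3, … — the second-nearest is Cell-5.

Cell-5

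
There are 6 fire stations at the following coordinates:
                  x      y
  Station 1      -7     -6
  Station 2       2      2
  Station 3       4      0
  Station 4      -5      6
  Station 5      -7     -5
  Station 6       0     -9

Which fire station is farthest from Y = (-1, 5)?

Since √ is increasing, it suffices to compare squared distances:
d²(Y, Station 1) = (-1−(-7))² + (5−(-6))² = 36 + 121 = 157
d²(Y, Station 2) = (-1−2)² + (5−2)² = 9 + 9 = 18
d²(Y, Station 3) = (-1−4)² + (5−0)² = 25 + 25 = 50
d²(Y, Station 4) = (-1−(-5))² + (5−6)² = 16 + 1 = 17
d²(Y, Station 5) = (-1−(-7))² + (5−(-5))² = 36 + 100 = 136
d²(Y, Station 6) = (-1−0)² + (5−(-9))² = 1 + 196 = 197
The largest is to Station 6.

Station 6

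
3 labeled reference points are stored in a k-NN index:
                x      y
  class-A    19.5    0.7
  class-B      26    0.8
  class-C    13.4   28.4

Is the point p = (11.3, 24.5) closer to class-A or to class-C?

Compare squared distances:
d²(p, class-A) = (11.3−19.5)² + (24.5−0.7)² = 67.24 + 566.44 = 633.68
d²(p, class-C) = (11.3−13.4)² + (24.5−28.4)² = 4.41 + 15.21 = 19.62
633.68 > 19.62, so class-C is closer.

class-C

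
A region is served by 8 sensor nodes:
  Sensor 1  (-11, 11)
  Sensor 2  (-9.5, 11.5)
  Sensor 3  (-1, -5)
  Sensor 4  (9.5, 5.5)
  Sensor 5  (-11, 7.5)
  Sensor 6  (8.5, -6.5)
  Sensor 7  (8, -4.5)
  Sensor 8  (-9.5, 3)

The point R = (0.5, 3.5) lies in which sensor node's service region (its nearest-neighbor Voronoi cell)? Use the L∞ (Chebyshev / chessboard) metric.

Sensor 7

d(R, Sensor 1) = max(11.5, 7.5) = 11.5
d(R, Sensor 2) = max(10, 8) = 10
d(R, Sensor 3) = max(1.5, 8.5) = 8.5
d(R, Sensor 4) = max(9, 2) = 9
d(R, Sensor 5) = max(11.5, 4) = 11.5
d(R, Sensor 6) = max(8, 10) = 10
d(R, Sensor 7) = max(7.5, 8) = 8
d(R, Sensor 8) = max(10, 0.5) = 10
Sensor 7 is nearest.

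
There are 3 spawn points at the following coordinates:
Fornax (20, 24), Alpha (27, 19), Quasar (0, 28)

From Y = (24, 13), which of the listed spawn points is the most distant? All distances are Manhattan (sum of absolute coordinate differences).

d(Y, Fornax) = 4 + 11 = 15
d(Y, Alpha) = 3 + 6 = 9
d(Y, Quasar) = 24 + 15 = 39
The largest is to Quasar.

Quasar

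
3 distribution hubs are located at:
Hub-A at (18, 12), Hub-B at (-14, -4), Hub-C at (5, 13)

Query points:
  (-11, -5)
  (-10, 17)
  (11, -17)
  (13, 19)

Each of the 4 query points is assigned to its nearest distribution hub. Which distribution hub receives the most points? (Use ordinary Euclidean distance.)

(-11, -5) — d² to each: Hub-A:1130, Hub-B:10, Hub-C:580 → nearest is Hub-B
(-10, 17) — d² to each: Hub-A:809, Hub-B:457, Hub-C:241 → nearest is Hub-C
(11, -17) — d² to each: Hub-A:890, Hub-B:794, Hub-C:936 → nearest is Hub-B
(13, 19) — d² to each: Hub-A:74, Hub-B:1258, Hub-C:100 → nearest is Hub-A
Tally — Hub-A:1, Hub-B:2, Hub-C:1. Hub-B captures the most (2).

Hub-B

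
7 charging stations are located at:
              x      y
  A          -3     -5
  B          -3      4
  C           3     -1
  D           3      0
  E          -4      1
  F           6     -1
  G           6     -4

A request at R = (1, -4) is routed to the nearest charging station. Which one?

C

Compare squared distances (the ordering matches that of the actual distances):
|RA|² = (1−(-3))² + (-4−(-5))² = 16 + 1 = 17
|RB|² = (1−(-3))² + (-4−4)² = 16 + 64 = 80
|RC|² = (1−3)² + (-4−(-1))² = 4 + 9 = 13
|RD|² = (1−3)² + (-4−0)² = 4 + 16 = 20
|RE|² = (1−(-4))² + (-4−1)² = 25 + 25 = 50
|RF|² = (1−6)² + (-4−(-1))² = 25 + 9 = 34
|RG|² = (1−6)² + (-4−(-4))² = 25 + 0 = 25
Minimum is at C.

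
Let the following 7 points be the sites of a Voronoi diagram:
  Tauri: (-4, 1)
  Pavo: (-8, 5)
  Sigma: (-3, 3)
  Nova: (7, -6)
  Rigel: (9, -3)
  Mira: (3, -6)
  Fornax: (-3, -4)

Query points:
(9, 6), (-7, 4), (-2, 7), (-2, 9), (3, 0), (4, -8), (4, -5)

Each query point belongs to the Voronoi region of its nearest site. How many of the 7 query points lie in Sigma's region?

(9, 6) — d² to each: Tauri:194, Pavo:290, Sigma:153, Nova:148, Rigel:81, Mira:180, Fornax:244 → nearest is Rigel
(-7, 4) — d² to each: Tauri:18, Pavo:2, Sigma:17, Nova:296, Rigel:305, Mira:200, Fornax:80 → nearest is Pavo
(-2, 7) — d² to each: Tauri:40, Pavo:40, Sigma:17, Nova:250, Rigel:221, Mira:194, Fornax:122 → nearest is Sigma
(-2, 9) — d² to each: Tauri:68, Pavo:52, Sigma:37, Nova:306, Rigel:265, Mira:250, Fornax:170 → nearest is Sigma
(3, 0) — d² to each: Tauri:50, Pavo:146, Sigma:45, Nova:52, Rigel:45, Mira:36, Fornax:52 → nearest is Mira
(4, -8) — d² to each: Tauri:145, Pavo:313, Sigma:170, Nova:13, Rigel:50, Mira:5, Fornax:65 → nearest is Mira
(4, -5) — d² to each: Tauri:100, Pavo:244, Sigma:113, Nova:10, Rigel:29, Mira:2, Fornax:50 → nearest is Mira
2 of the 7 points have Sigma as nearest.

2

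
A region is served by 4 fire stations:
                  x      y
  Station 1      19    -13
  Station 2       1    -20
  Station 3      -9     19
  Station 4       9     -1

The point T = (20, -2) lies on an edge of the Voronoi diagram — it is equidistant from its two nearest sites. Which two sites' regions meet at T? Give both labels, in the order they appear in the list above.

Squared distances from T to each site:
d²(T, Station 1) = (20−19)² + (-2−(-13))² = 1 + 121 = 122
d²(T, Station 2) = (20−1)² + (-2−(-20))² = 361 + 324 = 685
d²(T, Station 3) = (20−(-9))² + (-2−19)² = 841 + 441 = 1282
d²(T, Station 4) = (20−9)² + (-2−(-1))² = 121 + 1 = 122
T is equidistant from Station 1 and Station 4 (both at squared distance 122), and every other site is strictly farther — so T lies on the Station 1–Station 4 Voronoi edge.

Station 1 and Station 4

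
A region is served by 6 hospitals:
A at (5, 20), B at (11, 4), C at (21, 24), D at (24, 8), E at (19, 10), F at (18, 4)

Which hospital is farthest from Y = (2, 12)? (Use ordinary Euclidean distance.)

Since √ is increasing, it suffices to compare squared distances:
|YA|² = (2−5)² + (12−20)² = 9 + 64 = 73
|YB|² = (2−11)² + (12−4)² = 81 + 64 = 145
|YC|² = (2−21)² + (12−24)² = 361 + 144 = 505
|YD|² = (2−24)² + (12−8)² = 484 + 16 = 500
|YE|² = (2−19)² + (12−10)² = 289 + 4 = 293
|YF|² = (2−18)² + (12−4)² = 256 + 64 = 320
The largest is to C.

C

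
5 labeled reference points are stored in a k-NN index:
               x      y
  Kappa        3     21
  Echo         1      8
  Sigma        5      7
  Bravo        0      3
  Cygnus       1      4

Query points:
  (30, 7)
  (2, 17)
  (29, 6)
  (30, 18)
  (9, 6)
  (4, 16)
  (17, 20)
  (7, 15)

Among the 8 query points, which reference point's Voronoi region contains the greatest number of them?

Kappa

(30, 7) — d² to each: Kappa:925, Echo:842, Sigma:625, Bravo:916, Cygnus:850 → nearest is Sigma
(2, 17) — d² to each: Kappa:17, Echo:82, Sigma:109, Bravo:200, Cygnus:170 → nearest is Kappa
(29, 6) — d² to each: Kappa:901, Echo:788, Sigma:577, Bravo:850, Cygnus:788 → nearest is Sigma
(30, 18) — d² to each: Kappa:738, Echo:941, Sigma:746, Bravo:1125, Cygnus:1037 → nearest is Kappa
(9, 6) — d² to each: Kappa:261, Echo:68, Sigma:17, Bravo:90, Cygnus:68 → nearest is Sigma
(4, 16) — d² to each: Kappa:26, Echo:73, Sigma:82, Bravo:185, Cygnus:153 → nearest is Kappa
(17, 20) — d² to each: Kappa:197, Echo:400, Sigma:313, Bravo:578, Cygnus:512 → nearest is Kappa
(7, 15) — d² to each: Kappa:52, Echo:85, Sigma:68, Bravo:193, Cygnus:157 → nearest is Kappa
Tally — Kappa:5, Sigma:3. Kappa captures the most (5).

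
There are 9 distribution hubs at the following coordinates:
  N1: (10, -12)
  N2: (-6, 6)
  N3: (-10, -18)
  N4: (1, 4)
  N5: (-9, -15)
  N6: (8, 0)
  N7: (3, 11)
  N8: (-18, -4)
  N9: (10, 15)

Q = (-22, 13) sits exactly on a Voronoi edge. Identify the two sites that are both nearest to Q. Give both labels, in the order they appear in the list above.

N2 and N8

Squared distances from Q to each site:
|QN1|² = 1024 + 625 = 1649
|QN2|² = 256 + 49 = 305
|QN3|² = 144 + 961 = 1105
|QN4|² = 529 + 81 = 610
|QN5|² = 169 + 784 = 953
|QN6|² = 900 + 169 = 1069
|QN7|² = 625 + 4 = 629
|QN8|² = 16 + 289 = 305
|QN9|² = 1024 + 4 = 1028
Q is equidistant from N2 and N8 (both at squared distance 305), and every other site is strictly farther — so Q lies on the N2–N8 Voronoi edge.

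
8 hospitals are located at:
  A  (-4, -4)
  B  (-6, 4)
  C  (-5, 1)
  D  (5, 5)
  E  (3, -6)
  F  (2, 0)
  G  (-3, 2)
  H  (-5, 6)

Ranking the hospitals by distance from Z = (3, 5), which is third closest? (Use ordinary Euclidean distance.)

Compare squared distances (the ordering matches that of the actual distances):
|ZA|² = (3−(-4))² + (5−(-4))² = 49 + 81 = 130
|ZB|² = (3−(-6))² + (5−4)² = 81 + 1 = 82
|ZC|² = (3−(-5))² + (5−1)² = 64 + 16 = 80
|ZD|² = (3−5)² + (5−5)² = 4 + 0 = 4
|ZE|² = (3−3)² + (5−(-6))² = 0 + 121 = 121
|ZF|² = (3−2)² + (5−0)² = 1 + 25 = 26
|ZG|² = (3−(-3))² + (5−2)² = 36 + 9 = 45
|ZH|² = (3−(-5))² + (5−6)² = 64 + 1 = 65
Sorted ascending: D, F, G, H, … — the third-nearest is G.

G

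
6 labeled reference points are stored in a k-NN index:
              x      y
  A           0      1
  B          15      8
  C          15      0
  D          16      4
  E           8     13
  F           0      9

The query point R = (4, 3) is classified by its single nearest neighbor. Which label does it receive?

Squared Euclidean distances:
|RA|² = (4−0)² + (3−1)² = 16 + 4 = 20
|RB|² = (4−15)² + (3−8)² = 121 + 25 = 146
|RC|² = (4−15)² + (3−0)² = 121 + 9 = 130
|RD|² = (4−16)² + (3−4)² = 144 + 1 = 145
|RE|² = (4−8)² + (3−13)² = 16 + 100 = 116
|RF|² = (4−0)² + (3−9)² = 16 + 36 = 52
Minimum is at A.

A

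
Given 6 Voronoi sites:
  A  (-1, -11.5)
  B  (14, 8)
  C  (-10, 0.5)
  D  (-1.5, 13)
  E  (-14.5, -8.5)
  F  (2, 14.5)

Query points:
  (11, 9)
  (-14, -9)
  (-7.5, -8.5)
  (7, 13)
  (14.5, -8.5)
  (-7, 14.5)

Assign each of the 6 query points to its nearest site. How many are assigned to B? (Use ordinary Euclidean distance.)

1

(11, 9) — d² to each: A:564.25, B:10, C:513.25, D:172.25, E:956.5, F:111.25 → nearest is B
(-14, -9) — d² to each: A:175.25, B:1073, C:106.25, D:640.25, E:0.5, F:808.25 → nearest is E
(-7.5, -8.5) — d² to each: A:51.25, B:734.5, C:87.25, D:498.25, E:49, F:619.25 → nearest is E
(7, 13) — d² to each: A:664.25, B:74, C:445.25, D:72.25, E:924.5, F:27.25 → nearest is F
(14.5, -8.5) — d² to each: A:249.25, B:272.5, C:681.25, D:718.25, E:841, F:685.25 → nearest is A
(-7, 14.5) — d² to each: A:712, B:483.25, C:205, D:32.5, E:585.25, F:81 → nearest is D
1 of the 6 points has B as nearest.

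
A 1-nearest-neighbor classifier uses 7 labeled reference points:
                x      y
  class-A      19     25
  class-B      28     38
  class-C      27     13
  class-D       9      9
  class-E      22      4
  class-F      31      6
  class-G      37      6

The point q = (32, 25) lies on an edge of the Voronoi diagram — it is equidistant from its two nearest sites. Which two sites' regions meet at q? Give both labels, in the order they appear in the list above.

class-A and class-C

Squared distances from q to each site:
d²(q, class-A) = (32−19)² + (25−25)² = 169 + 0 = 169
d²(q, class-B) = (32−28)² + (25−38)² = 16 + 169 = 185
d²(q, class-C) = (32−27)² + (25−13)² = 25 + 144 = 169
d²(q, class-D) = (32−9)² + (25−9)² = 529 + 256 = 785
d²(q, class-E) = (32−22)² + (25−4)² = 100 + 441 = 541
d²(q, class-F) = (32−31)² + (25−6)² = 1 + 361 = 362
d²(q, class-G) = (32−37)² + (25−6)² = 25 + 361 = 386
q is equidistant from class-A and class-C (both at squared distance 169), and every other site is strictly farther — so q lies on the class-A–class-C Voronoi edge.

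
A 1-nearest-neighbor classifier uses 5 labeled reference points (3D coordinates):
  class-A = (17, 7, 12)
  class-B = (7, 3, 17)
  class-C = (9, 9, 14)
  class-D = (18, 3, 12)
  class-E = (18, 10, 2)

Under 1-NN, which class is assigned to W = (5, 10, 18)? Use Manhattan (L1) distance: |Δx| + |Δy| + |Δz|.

class-C

d(W, class-A) = |5−17| + |10−7| + |18−12| = 12 + 3 + 6 = 21
d(W, class-B) = |5−7| + |10−3| + |18−17| = 2 + 7 + 1 = 10
d(W, class-C) = |5−9| + |10−9| + |18−14| = 4 + 1 + 4 = 9
d(W, class-D) = |5−18| + |10−3| + |18−12| = 13 + 7 + 6 = 26
d(W, class-E) = |5−18| + |10−10| + |18−2| = 13 + 0 + 16 = 29
The smallest is to class-C, so W lies in the Voronoi region of class-C.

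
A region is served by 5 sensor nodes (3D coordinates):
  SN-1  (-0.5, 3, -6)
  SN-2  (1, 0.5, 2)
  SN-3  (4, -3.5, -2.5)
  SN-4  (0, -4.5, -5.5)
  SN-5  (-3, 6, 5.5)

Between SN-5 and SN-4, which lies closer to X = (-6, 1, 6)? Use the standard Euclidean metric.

Compare squared distances:
d²(X, SN-5) = (-6−(-3))² + (1−6)² + (6−5.5)² = 9 + 25 + 0.25 = 34.25
d²(X, SN-4) = (-6−0)² + (1−(-4.5))² + (6−(-5.5))² = 36 + 30.25 + 132.25 = 198.5
34.25 < 198.5, so SN-5 is closer.

SN-5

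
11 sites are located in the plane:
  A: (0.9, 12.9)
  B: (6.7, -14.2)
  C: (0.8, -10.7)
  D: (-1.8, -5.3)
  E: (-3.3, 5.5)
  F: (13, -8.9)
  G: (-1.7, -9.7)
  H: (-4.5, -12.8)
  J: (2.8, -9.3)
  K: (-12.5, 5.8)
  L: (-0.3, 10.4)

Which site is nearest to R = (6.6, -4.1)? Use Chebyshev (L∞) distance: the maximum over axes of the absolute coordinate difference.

d(R,A) = max(5.7, 17) = 17
d(R,B) = max(0.1, 10.1) = 10.1
d(R,C) = max(5.8, 6.6) = 6.6
d(R,D) = max(8.4, 1.2) = 8.4
d(R,E) = max(9.9, 9.6) = 9.9
d(R,F) = max(6.4, 4.8) = 6.4
d(R,G) = max(8.3, 5.6) = 8.3
d(R,H) = max(11.1, 8.7) = 11.1
d(R,J) = max(3.8, 5.2) = 5.2
d(R,K) = max(19.1, 9.9) = 19.1
d(R,L) = max(6.9, 14.5) = 14.5
J is nearest.

J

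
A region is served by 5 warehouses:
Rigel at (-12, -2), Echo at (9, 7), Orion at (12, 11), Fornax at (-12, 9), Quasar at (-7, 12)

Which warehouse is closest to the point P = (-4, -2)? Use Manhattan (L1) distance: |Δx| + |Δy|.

d(P, Rigel) = |-4−(-12)| + |-2−(-2)| = 8 + 0 = 8
d(P, Echo) = |-4−9| + |-2−7| = 13 + 9 = 22
d(P, Orion) = |-4−12| + |-2−11| = 16 + 13 = 29
d(P, Fornax) = |-4−(-12)| + |-2−9| = 8 + 11 = 19
d(P, Quasar) = |-4−(-7)| + |-2−12| = 3 + 14 = 17
Rigel is nearest.

Rigel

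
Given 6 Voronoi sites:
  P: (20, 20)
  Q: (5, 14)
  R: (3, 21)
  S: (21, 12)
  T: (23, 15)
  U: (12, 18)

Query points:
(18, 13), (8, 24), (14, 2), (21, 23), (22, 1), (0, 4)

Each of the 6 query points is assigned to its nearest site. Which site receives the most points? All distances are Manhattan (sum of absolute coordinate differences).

(18, 13) — d to each: P:9, Q:14, R:23, S:4, T:7, U:11 → nearest is S
(8, 24) — d to each: P:16, Q:13, R:8, S:25, T:24, U:10 → nearest is R
(14, 2) — d to each: P:24, Q:21, R:30, S:17, T:22, U:18 → nearest is S
(21, 23) — d to each: P:4, Q:25, R:20, S:11, T:10, U:14 → nearest is P
(22, 1) — d to each: P:21, Q:30, R:39, S:12, T:15, U:27 → nearest is S
(0, 4) — d to each: P:36, Q:15, R:20, S:29, T:34, U:26 → nearest is Q
Tally — P:1, Q:1, R:1, S:3. S captures the most (3).

S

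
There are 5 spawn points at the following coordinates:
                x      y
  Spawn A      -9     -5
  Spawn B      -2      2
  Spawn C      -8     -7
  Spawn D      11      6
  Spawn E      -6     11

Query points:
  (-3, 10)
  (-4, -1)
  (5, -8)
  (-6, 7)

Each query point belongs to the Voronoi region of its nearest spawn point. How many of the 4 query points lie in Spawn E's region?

2

(-3, 10) — d² to each: Spawn A:261, Spawn B:65, Spawn C:314, Spawn D:212, Spawn E:10 → nearest is Spawn E
(-4, -1) — d² to each: Spawn A:41, Spawn B:13, Spawn C:52, Spawn D:274, Spawn E:148 → nearest is Spawn B
(5, -8) — d² to each: Spawn A:205, Spawn B:149, Spawn C:170, Spawn D:232, Spawn E:482 → nearest is Spawn B
(-6, 7) — d² to each: Spawn A:153, Spawn B:41, Spawn C:200, Spawn D:290, Spawn E:16 → nearest is Spawn E
2 of the 4 points have Spawn E as nearest.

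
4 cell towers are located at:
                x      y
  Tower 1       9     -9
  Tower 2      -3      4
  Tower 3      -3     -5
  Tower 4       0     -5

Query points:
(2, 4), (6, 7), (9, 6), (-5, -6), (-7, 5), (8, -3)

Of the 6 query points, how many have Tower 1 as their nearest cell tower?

1

(2, 4) — d² to each: Tower 1:218, Tower 2:25, Tower 3:106, Tower 4:85 → nearest is Tower 2
(6, 7) — d² to each: Tower 1:265, Tower 2:90, Tower 3:225, Tower 4:180 → nearest is Tower 2
(9, 6) — d² to each: Tower 1:225, Tower 2:148, Tower 3:265, Tower 4:202 → nearest is Tower 2
(-5, -6) — d² to each: Tower 1:205, Tower 2:104, Tower 3:5, Tower 4:26 → nearest is Tower 3
(-7, 5) — d² to each: Tower 1:452, Tower 2:17, Tower 3:116, Tower 4:149 → nearest is Tower 2
(8, -3) — d² to each: Tower 1:37, Tower 2:170, Tower 3:125, Tower 4:68 → nearest is Tower 1
1 of the 6 points has Tower 1 as nearest.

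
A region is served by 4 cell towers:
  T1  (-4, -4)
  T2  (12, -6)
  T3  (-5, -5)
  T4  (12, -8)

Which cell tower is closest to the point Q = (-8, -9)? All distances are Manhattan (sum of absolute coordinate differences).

T3

d(Q,T1) = |-8−(-4)| + |-9−(-4)| = 4 + 5 = 9
d(Q,T2) = |-8−12| + |-9−(-6)| = 20 + 3 = 23
d(Q,T3) = |-8−(-5)| + |-9−(-5)| = 3 + 4 = 7
d(Q,T4) = |-8−12| + |-9−(-8)| = 20 + 1 = 21
T3 is nearest.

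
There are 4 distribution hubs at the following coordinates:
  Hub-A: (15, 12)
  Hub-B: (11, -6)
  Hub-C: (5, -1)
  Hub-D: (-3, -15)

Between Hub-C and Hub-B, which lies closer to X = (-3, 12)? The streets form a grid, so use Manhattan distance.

Hub-C

d(X, Hub-C) = |-3−5| + |12−(-1)| = 8 + 13 = 21
d(X, Hub-B) = |-3−11| + |12−(-6)| = 14 + 18 = 32
21 < 32, so Hub-C is closer.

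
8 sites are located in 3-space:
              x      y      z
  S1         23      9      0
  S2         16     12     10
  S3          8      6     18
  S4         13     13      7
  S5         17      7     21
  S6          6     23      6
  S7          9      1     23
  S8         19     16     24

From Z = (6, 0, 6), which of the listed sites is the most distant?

S8

Squared Euclidean distances:
|ZS1|² = (6−23)² + (0−9)² + (6−0)² = 289 + 81 + 36 = 406
|ZS2|² = (6−16)² + (0−12)² + (6−10)² = 100 + 144 + 16 = 260
|ZS3|² = (6−8)² + (0−6)² + (6−18)² = 4 + 36 + 144 = 184
|ZS4|² = (6−13)² + (0−13)² + (6−7)² = 49 + 169 + 1 = 219
|ZS5|² = (6−17)² + (0−7)² + (6−21)² = 121 + 49 + 225 = 395
|ZS6|² = (6−6)² + (0−23)² + (6−6)² = 0 + 529 + 0 = 529
|ZS7|² = (6−9)² + (0−1)² + (6−23)² = 9 + 1 + 289 = 299
|ZS8|² = (6−19)² + (0−16)² + (6−24)² = 169 + 256 + 324 = 749
The largest is to S8.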